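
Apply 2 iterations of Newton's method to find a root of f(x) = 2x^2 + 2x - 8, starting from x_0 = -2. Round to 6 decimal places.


Newton's method: x_(n+1) = x_n - f(x_n)/f'(x_n)
f(x) = 2x^2 + 2x - 8
f'(x) = 4x + 2

Iteration 1:
  f(-2.000000) = -4.000000
  f'(-2.000000) = -6.000000
  x_1 = -2.000000 - (-4.000000)/(-6.000000) = -2.666667

Iteration 2:
  f(-2.666667) = 0.888889
  f'(-2.666667) = -8.666667
  x_2 = -2.666667 - (0.888889)/(-8.666667) = -2.564103

x_2 = -2.564103


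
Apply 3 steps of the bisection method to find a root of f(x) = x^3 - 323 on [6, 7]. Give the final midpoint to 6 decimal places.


f(x) = x^3 - 323
f(6) = -107 < 0
f(7) = 20 > 0

Step 1: midpoint = (6.000000 + 7.000000)/2 = 6.500000
  f(6.500000) = -48.375000
  f(mid) < 0, so root is in [6.500000, 7.000000]

Step 2: midpoint = (6.500000 + 7.000000)/2 = 6.750000
  f(6.750000) = -15.453125
  f(mid) < 0, so root is in [6.750000, 7.000000]

Step 3: midpoint = (6.750000 + 7.000000)/2 = 6.875000
  f(6.875000) = 1.951172
  f(mid) > 0, so root is in [6.750000, 6.875000]

midpoint = 6.875000


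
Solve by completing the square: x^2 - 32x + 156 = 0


Start: x^2 - 32x + 156 = 0
Move constant: x^2 - 32x = -156
Half of -32 is -16, squared is 256
Add 256 to both sides: x^2 - 32x + 256 = 100
(x - 16)^2 = 100
x - 16 = ±10
x = 16 + 10 = 26 or x = 16 - 10 = 6

x = 6, x = 26


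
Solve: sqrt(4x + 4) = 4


Square both sides: 4x + 4 = 4^2 = 16
4x = 16 - 4 = 12
x = 3
Check: sqrt(4*3 + 4) = sqrt(16) = 4 ✓

x = 3


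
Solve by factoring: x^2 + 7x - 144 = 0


We need two numbers that multiply to -144 and add to 7.
Those numbers are 16 and -9 (since 16 * (-9) = -144 and 16 + (-9) = 7).
So x^2 + 7x - 144 = (x + 16)(x - 9) = 0
Setting each factor to zero: x = -16 or x = 9

x = -16, x = 9


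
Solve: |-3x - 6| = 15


An absolute value equation |expr| = 15 gives two cases:
Case 1: -3x - 6 = 15
  -3x = 21, so x = -7
Case 2: -3x - 6 = -15
  -3x = -9, so x = 3

x = -7, x = 3


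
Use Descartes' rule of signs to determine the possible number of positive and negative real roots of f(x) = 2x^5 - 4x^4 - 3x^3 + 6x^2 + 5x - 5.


Descartes' rule of signs:

For positive roots, count sign changes in f(x) = 2x^5 - 4x^4 - 3x^3 + 6x^2 + 5x - 5:
Signs of coefficients: +, -, -, +, +, -
Number of sign changes: 3
Possible positive real roots: 3, 1

For negative roots, examine f(-x) = -2x^5 - 4x^4 + 3x^3 + 6x^2 - 5x - 5:
Signs of coefficients: -, -, +, +, -, -
Number of sign changes: 2
Possible negative real roots: 2, 0

Positive roots: 3 or 1; Negative roots: 2 or 0


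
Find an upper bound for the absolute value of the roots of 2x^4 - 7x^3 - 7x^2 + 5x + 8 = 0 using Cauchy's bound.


Cauchy's bound: all roots r satisfy |r| <= 1 + max(|a_i/a_n|) for i = 0,...,n-1
where a_n is the leading coefficient.

Coefficients: [2, -7, -7, 5, 8]
Leading coefficient a_n = 2
Ratios |a_i/a_n|: 7/2, 7/2, 5/2, 4
Maximum ratio: 4
Cauchy's bound: |r| <= 1 + 4 = 5

Upper bound = 5


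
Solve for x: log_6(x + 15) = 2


Convert to exponential form: x + 15 = 6^2 = 36
x = 36 - 15 = 21
Check: log_6(21 + 15) = log_6(36) = log_6(36) = 2 ✓

x = 21


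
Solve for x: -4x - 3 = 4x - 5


Starting with: -4x - 3 = 4x - 5
Move all x terms to left: (-4 - 4)x = -5 + 3
Simplify: -8x = -2
Divide both sides by -8: x = 1/4

x = 1/4


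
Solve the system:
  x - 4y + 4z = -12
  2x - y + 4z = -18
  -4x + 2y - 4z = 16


Using Cramer's rule. Expand each determinant along the first row.
D  = 1*[(-1)*(-4) - 4*2] - (-4)*[2*(-4) - 4*(-4)] + 4*[2*2 - (-1)*(-4)]
  = 1*(-4) - (-4)*(8) + 4*(0) = 28
Dx = (-12)*[(-1)*(-4) - 4*2] - (-4)*[(-18)*(-4) - 4*16] + 4*[(-18)*2 - (-1)*16]
  = (-12)*(-4) - (-4)*(8) + 4*(-20) = 0
Dy = 1*[(-18)*(-4) - 4*16] - (-12)*[2*(-4) - 4*(-4)] + 4*[2*16 - (-18)*(-4)]
  = 1*(8) - (-12)*(8) + 4*(-40) = -56
Dz = 1*[(-1)*16 - (-18)*2] - (-4)*[2*16 - (-18)*(-4)] + (-12)*[2*2 - (-1)*(-4)]
  = 1*(20) - (-4)*(-40) + (-12)*(0) = -140
x = Dx/D = 0/28 = 0, y = Dy/D = -56/28 = -2, z = Dz/D = -140/28 = -5
Check eq1: (1)(0) + (-4)(-2) + (4)(-5) = -12 = -12 ✓
Check eq2: (2)(0) + (-1)(-2) + (4)(-5) = -18 = -18 ✓
Check eq3: (-4)(0) + (2)(-2) + (-4)(-5) = 16 = 16 ✓

x = 0, y = -2, z = -5


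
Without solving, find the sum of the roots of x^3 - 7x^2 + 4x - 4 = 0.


By Vieta's formulas for x^3 + bx^2 + cx + d = 0:
  r1 + r2 + r3 = -b/a = 7
  r1*r2 + r1*r3 + r2*r3 = c/a = 4
  r1*r2*r3 = -d/a = 4


Sum = 7


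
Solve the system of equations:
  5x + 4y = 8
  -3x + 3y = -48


Using Cramer's rule:
Determinant D = (5)(3) - (-3)(4) = 15 + 12 = 27
Dx = (8)(3) - (-48)(4) = 24 + 192 = 216
Dy = (5)(-48) - (-3)(8) = -240 + 24 = -216
x = Dx/D = 216/27 = 8
y = Dy/D = -216/27 = -8

x = 8, y = -8


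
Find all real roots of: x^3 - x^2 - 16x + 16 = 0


Let p(x) = x^3 - x^2 - 16x + 16. By the rational root theorem (leading coefficient 1), any rational root is an integer divisor of 16: try ±1, ±2, ... in turn.
Test x = 1: value = 0 ✓, so (x - 1) is a factor.
Synthetic division by (x - 1): bring down 1; 1(1) - 1 = 0; 0(1) - 16 = -16; (-16)(1) + 16 = 0 → quotient x^2 - 16, remainder 0.
Solve the quadratic x^2 - 16 = 0: discriminant = 0^2 - 4(1)(-16) = 0 + 64 = 64.
sqrt(64) = 8, so x = (0 ± 8)/2: x = 4 or x = -4.

x = -4, x = 1, x = 4


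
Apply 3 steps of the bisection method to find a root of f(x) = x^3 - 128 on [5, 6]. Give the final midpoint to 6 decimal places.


f(x) = x^3 - 128
f(5) = -3 < 0
f(6) = 88 > 0

Step 1: midpoint = (5.000000 + 6.000000)/2 = 5.500000
  f(5.500000) = 38.375000
  f(mid) > 0, so root is in [5.000000, 5.500000]

Step 2: midpoint = (5.000000 + 5.500000)/2 = 5.250000
  f(5.250000) = 16.703125
  f(mid) > 0, so root is in [5.000000, 5.250000]

Step 3: midpoint = (5.000000 + 5.250000)/2 = 5.125000
  f(5.125000) = 6.611328
  f(mid) > 0, so root is in [5.000000, 5.125000]

midpoint = 5.125000


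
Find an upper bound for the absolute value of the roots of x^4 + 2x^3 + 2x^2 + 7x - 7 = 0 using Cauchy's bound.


Cauchy's bound: all roots r satisfy |r| <= 1 + max(|a_i/a_n|) for i = 0,...,n-1
where a_n is the leading coefficient.

Coefficients: [1, 2, 2, 7, -7]
Leading coefficient a_n = 1
Ratios |a_i/a_n|: 2, 2, 7, 7
Maximum ratio: 7
Cauchy's bound: |r| <= 1 + 7 = 8

Upper bound = 8


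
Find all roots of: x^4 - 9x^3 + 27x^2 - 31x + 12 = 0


Let p(x) = x^4 - 9x^3 + 27x^2 - 31x + 12. By the rational root theorem (leading coefficient 1), any rational root is an integer divisor of 12: try ±1, ±2, ... in turn.
Test x = 1: value = 0 ✓, so (x - 1) is a factor.
Synthetic division by (x - 1): bring down 1; 1(1) - 9 = -8; (-8)(1) + 27 = 19; 19(1) - 31 = -12; (-12)(1) + 12 = 0 → quotient x^3 - 8x^2 + 19x - 12, remainder 0.
Continue with the quotient x^3 - 8x^2 + 19x - 12 (candidates must divide 12; re-test x = 1 first in case it repeats).
Test x = 1: value = 0 ✓, so (x - 1) is a factor.
Synthetic division by (x - 1): bring down 1; 1(1) - 8 = -7; (-7)(1) + 19 = 12; 12(1) - 12 = 0 → quotient x^2 - 7x + 12, remainder 0.
Solve the quadratic x^2 - 7x + 12 = 0: discriminant = (-7)^2 - 4(1)(12) = 49 - 48 = 1.
sqrt(1) = 1, so x = (7 ± 1)/2: x = 4 or x = 3.
Collecting all roots found:

x = 1 (multiplicity 2), x = 3, x = 4


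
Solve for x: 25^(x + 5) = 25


Express both sides with the same base.
25 = 25^1
Since the bases match, equate exponents: x + 5 = 1
So x = 1 - (5) = -4

x = -4


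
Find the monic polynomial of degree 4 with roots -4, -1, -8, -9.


A monic polynomial with roots -4, -1, -8, -9 is:
p(x) = (x + 4)(x + 1)(x + 8)(x + 9)
After multiplying by (x + 4): x + 4
After multiplying by (x + 1): x^2 + 5x + 4
After multiplying by (x + 8): x^3 + 13x^2 + 44x + 32
After multiplying by (x + 9): x^4 + 22x^3 + 161x^2 + 428x + 288

x^4 + 22x^3 + 161x^2 + 428x + 288


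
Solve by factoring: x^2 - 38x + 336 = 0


We need two numbers that multiply to 336 and add to -38.
Those numbers are -24 and -14 (since (-24) * (-14) = 336 and (-24) + (-14) = -38).
So x^2 - 38x + 336 = (x - 24)(x - 14) = 0
Setting each factor to zero: x = 24 or x = 14

x = 14, x = 24


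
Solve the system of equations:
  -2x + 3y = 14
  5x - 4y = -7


Using Cramer's rule:
Determinant D = (-2)(-4) - (5)(3) = 8 - 15 = -7
Dx = (14)(-4) - (-7)(3) = -56 + 21 = -35
Dy = (-2)(-7) - (5)(14) = 14 - 70 = -56
x = Dx/D = -35/-7 = 5
y = Dy/D = -56/-7 = 8

x = 5, y = 8


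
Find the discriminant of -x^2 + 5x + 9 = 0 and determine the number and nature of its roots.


For ax^2 + bx + c = 0, discriminant D = b^2 - 4ac
Here a = -1, b = 5, c = 9
D = (5)^2 - 4(-1)(9) = 25 + 36 = 61

D = 61 > 0 but not a perfect square
The equation has 2 distinct real irrational roots.

Discriminant = 61, 2 distinct real irrational roots


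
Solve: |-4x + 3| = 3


An absolute value equation |expr| = 3 gives two cases:
Case 1: -4x + 3 = 3
  -4x = 0, so x = 0
Case 2: -4x + 3 = -3
  -4x = -6, so x = 3/2

x = 0, x = 3/2


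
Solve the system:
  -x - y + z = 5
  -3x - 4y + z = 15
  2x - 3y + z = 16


Using Cramer's rule. Expand each determinant along the first row.
D  = (-1)*[(-4)*1 - 1*(-3)] - (-1)*[(-3)*1 - 1*2] + 1*[(-3)*(-3) - (-4)*2]
  = (-1)*(-1) - (-1)*(-5) + 1*(17) = 13
Dx = 5*[(-4)*1 - 1*(-3)] - (-1)*[15*1 - 1*16] + 1*[15*(-3) - (-4)*16]
  = 5*(-1) - (-1)*(-1) + 1*(19) = 13
Dy = (-1)*[15*1 - 1*16] - 5*[(-3)*1 - 1*2] + 1*[(-3)*16 - 15*2]
  = (-1)*(-1) - 5*(-5) + 1*(-78) = -52
Dz = (-1)*[(-4)*16 - 15*(-3)] - (-1)*[(-3)*16 - 15*2] + 5*[(-3)*(-3) - (-4)*2]
  = (-1)*(-19) - (-1)*(-78) + 5*(17) = 26
x = Dx/D = 13/13 = 1, y = Dy/D = -52/13 = -4, z = Dz/D = 26/13 = 2
Check eq1: (-1)(1) + (-1)(-4) + (1)(2) = 5 = 5 ✓
Check eq2: (-3)(1) + (-4)(-4) + (1)(2) = 15 = 15 ✓
Check eq3: (2)(1) + (-3)(-4) + (1)(2) = 16 = 16 ✓

x = 1, y = -4, z = 2


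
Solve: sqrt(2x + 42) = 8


Square both sides: 2x + 42 = 8^2 = 64
2x = 64 - 42 = 22
x = 11
Check: sqrt(2*11 + 42) = sqrt(64) = 8 ✓

x = 11


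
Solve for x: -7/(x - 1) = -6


Multiply both sides by (x - 1): -7 = -6(x - 1)
Distribute: -7 = -6x + 6
-6x = -7 - 6 = -13
x = 13/6

x = 13/6


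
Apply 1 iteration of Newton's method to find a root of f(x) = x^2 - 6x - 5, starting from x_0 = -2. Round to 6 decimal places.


Newton's method: x_(n+1) = x_n - f(x_n)/f'(x_n)
f(x) = x^2 - 6x - 5
f'(x) = 2x - 6

Iteration 1:
  f(-2.000000) = 11.000000
  f'(-2.000000) = -10.000000
  x_1 = -2.000000 - (11.000000)/(-10.000000) = -0.900000

x_1 = -0.900000


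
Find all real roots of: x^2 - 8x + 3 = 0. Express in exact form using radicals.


Using the quadratic formula: x = (-b ± sqrt(b^2 - 4ac)) / (2a)
Here a = 1, b = -8, c = 3
Discriminant = b^2 - 4ac = (-8)^2 - 4(1)(3) = 64 - 12 = 52
Since discriminant = 52 > 0, there are two real roots.
x = (8 ± 2*sqrt(13)) / 2
Simplifying: x = 4 ± sqrt(13)
Numerically: x ≈ 7.6056 or x ≈ 0.3944

x = 4 + sqrt(13) or x = 4 - sqrt(13)


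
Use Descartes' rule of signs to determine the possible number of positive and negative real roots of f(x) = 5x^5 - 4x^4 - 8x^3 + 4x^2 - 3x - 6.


Descartes' rule of signs:

For positive roots, count sign changes in f(x) = 5x^5 - 4x^4 - 8x^3 + 4x^2 - 3x - 6:
Signs of coefficients: +, -, -, +, -, -
Number of sign changes: 3
Possible positive real roots: 3, 1

For negative roots, examine f(-x) = -5x^5 - 4x^4 + 8x^3 + 4x^2 + 3x - 6:
Signs of coefficients: -, -, +, +, +, -
Number of sign changes: 2
Possible negative real roots: 2, 0

Positive roots: 3 or 1; Negative roots: 2 or 0


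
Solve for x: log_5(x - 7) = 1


Convert to exponential form: x - 7 = 5^1 = 5
x = 5 + 7 = 12
Check: log_5(12 - 7) = log_5(5) = log_5(5) = 1 ✓

x = 12


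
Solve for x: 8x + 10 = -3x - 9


Starting with: 8x + 10 = -3x - 9
Move all x terms to left: (8 + 3)x = -9 - 10
Simplify: 11x = -19
Divide both sides by 11: x = -19/11

x = -19/11


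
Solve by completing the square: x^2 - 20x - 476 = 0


Start: x^2 - 20x - 476 = 0
Move constant: x^2 - 20x = 476
Half of -20 is -10, squared is 100
Add 100 to both sides: x^2 - 20x + 100 = 576
(x - 10)^2 = 576
x - 10 = ±24
x = 10 + 24 = 34 or x = 10 - 24 = -14

x = -14, x = 34


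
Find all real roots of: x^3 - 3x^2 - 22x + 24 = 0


Let p(x) = x^3 - 3x^2 - 22x + 24. By the rational root theorem (leading coefficient 1), any rational root is an integer divisor of 24: try ±1, ±2, ... in turn.
Test x = 1: value = 0 ✓, so (x - 1) is a factor.
Synthetic division by (x - 1): bring down 1; 1(1) - 3 = -2; (-2)(1) - 22 = -24; (-24)(1) + 24 = 0 → quotient x^2 - 2x - 24, remainder 0.
Solve the quadratic x^2 - 2x - 24 = 0: discriminant = (-2)^2 - 4(1)(-24) = 4 + 96 = 100.
sqrt(100) = 10, so x = (2 ± 10)/2: x = 6 or x = -4.

x = -4, x = 1, x = 6


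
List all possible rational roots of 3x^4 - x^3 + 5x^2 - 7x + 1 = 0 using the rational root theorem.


Rational root theorem: possible roots are ±p/q where:
  p divides the constant term (1): p ∈ {1}
  q divides the leading coefficient (3): q ∈ {1, 3}

All possible rational roots: -1, -1/3, 1/3, 1

-1, -1/3, 1/3, 1


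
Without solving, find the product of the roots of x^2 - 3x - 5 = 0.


By Vieta's formulas for ax^2 + bx + c = 0:
  Sum of roots = -b/a
  Product of roots = c/a

Here a = 1, b = -3, c = -5
Sum = -(-3)/1 = 3
Product = -5/1 = -5

Product = -5


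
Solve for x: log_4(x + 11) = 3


Convert to exponential form: x + 11 = 4^3 = 64
x = 64 - 11 = 53
Check: log_4(53 + 11) = log_4(64) = log_4(64) = 3 ✓

x = 53


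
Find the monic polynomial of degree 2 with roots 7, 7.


A monic polynomial with roots 7, 7 is:
p(x) = (x - 7)(x - 7)
After multiplying by (x - 7): x - 7
After multiplying by (x - 7): x^2 - 14x + 49

x^2 - 14x + 49


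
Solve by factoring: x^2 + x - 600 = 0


We need two numbers that multiply to -600 and add to 1.
Those numbers are -24 and 25 (since (-24) * 25 = -600 and (-24) + 25 = 1).
So x^2 + x - 600 = (x - 24)(x + 25) = 0
Setting each factor to zero: x = 24 or x = -25

x = -25, x = 24


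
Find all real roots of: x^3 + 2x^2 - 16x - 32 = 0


Let p(x) = x^3 + 2x^2 - 16x - 32. By the rational root theorem (leading coefficient 1), any rational root is an integer divisor of 32: try ±1, ±2, ... in turn.
Test x = 1: value = -45 ≠ 0.
Test x = -1: value = -15 ≠ 0.
Test x = 2: value = -48 ≠ 0.
Test x = -2: value = 0 ✓, so (x + 2) is a factor.
Synthetic division by (x + 2): bring down 1; 1(-2) + 2 = 0; 0(-2) - 16 = -16; (-16)(-2) - 32 = 0 → quotient x^2 - 16, remainder 0.
Solve the quadratic x^2 - 16 = 0: discriminant = 0^2 - 4(1)(-16) = 0 + 64 = 64.
sqrt(64) = 8, so x = (0 ± 8)/2: x = 4 or x = -4.

x = -4, x = -2, x = 4


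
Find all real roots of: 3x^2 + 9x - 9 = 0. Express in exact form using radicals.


Using the quadratic formula: x = (-b ± sqrt(b^2 - 4ac)) / (2a)
Here a = 3, b = 9, c = -9
Discriminant = b^2 - 4ac = 9^2 - 4(3)(-9) = 81 + 108 = 189
Since discriminant = 189 > 0, there are two real roots.
x = (-9 ± 3*sqrt(21)) / 6
Simplifying: x = (-3 ± sqrt(21)) / 2
Numerically: x ≈ 0.7913 or x ≈ -3.7913

x = (-3 + sqrt(21)) / 2 or x = (-3 - sqrt(21)) / 2


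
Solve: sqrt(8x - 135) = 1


Square both sides: 8x - 135 = 1^2 = 1
8x = 1 + 135 = 136
x = 17
Check: sqrt(8*17 - 135) = sqrt(1) = 1 ✓

x = 17


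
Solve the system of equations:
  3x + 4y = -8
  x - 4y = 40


Using Cramer's rule:
Determinant D = (3)(-4) - (1)(4) = -12 - 4 = -16
Dx = (-8)(-4) - (40)(4) = 32 - 160 = -128
Dy = (3)(40) - (1)(-8) = 120 + 8 = 128
x = Dx/D = -128/-16 = 8
y = Dy/D = 128/-16 = -8

x = 8, y = -8


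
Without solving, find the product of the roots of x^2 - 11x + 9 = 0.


By Vieta's formulas for ax^2 + bx + c = 0:
  Sum of roots = -b/a
  Product of roots = c/a

Here a = 1, b = -11, c = 9
Sum = -(-11)/1 = 11
Product = 9/1 = 9

Product = 9


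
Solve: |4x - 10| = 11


An absolute value equation |expr| = 11 gives two cases:
Case 1: 4x - 10 = 11
  4x = 21, so x = 21/4
Case 2: 4x - 10 = -11
  4x = -1, so x = -1/4

x = -1/4, x = 21/4


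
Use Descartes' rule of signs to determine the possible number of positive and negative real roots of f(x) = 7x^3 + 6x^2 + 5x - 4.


Descartes' rule of signs:

For positive roots, count sign changes in f(x) = 7x^3 + 6x^2 + 5x - 4:
Signs of coefficients: +, +, +, -
Number of sign changes: 1
Possible positive real roots: 1

For negative roots, examine f(-x) = -7x^3 + 6x^2 - 5x - 4:
Signs of coefficients: -, +, -, -
Number of sign changes: 2
Possible negative real roots: 2, 0

Positive roots: 1; Negative roots: 2 or 0


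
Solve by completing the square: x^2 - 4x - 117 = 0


Start: x^2 - 4x - 117 = 0
Move constant: x^2 - 4x = 117
Half of -4 is -2, squared is 4
Add 4 to both sides: x^2 - 4x + 4 = 121
(x - 2)^2 = 121
x - 2 = ±11
x = 2 + 11 = 13 or x = 2 - 11 = -9

x = -9, x = 13


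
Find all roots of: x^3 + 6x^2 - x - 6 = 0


Let p(x) = x^3 + 6x^2 - x - 6. By the rational root theorem (leading coefficient 1), any rational root is an integer divisor of 6: try ±1, ±2, ... in turn.
Test x = 1: value = 0 ✓, so (x - 1) is a factor.
Synthetic division by (x - 1): bring down 1; 1(1) + 6 = 7; 7(1) - 1 = 6; 6(1) - 6 = 0 → quotient x^2 + 7x + 6, remainder 0.
Solve the quadratic x^2 + 7x + 6 = 0: discriminant = 7^2 - 4(1)(6) = 49 - 24 = 25.
sqrt(25) = 5, so x = (-7 ± 5)/2: x = -1 or x = -6.
Collecting all roots found:

x = -6, x = -1, x = 1


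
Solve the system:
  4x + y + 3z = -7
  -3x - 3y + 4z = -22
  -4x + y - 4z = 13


Using Cramer's rule. Expand each determinant along the first row.
D  = 4*[(-3)*(-4) - 4*1] - 1*[(-3)*(-4) - 4*(-4)] + 3*[(-3)*1 - (-3)*(-4)]
  = 4*(8) - 1*(28) + 3*(-15) = -41
Dx = (-7)*[(-3)*(-4) - 4*1] - 1*[(-22)*(-4) - 4*13] + 3*[(-22)*1 - (-3)*13]
  = (-7)*(8) - 1*(36) + 3*(17) = -41
Dy = 4*[(-22)*(-4) - 4*13] - (-7)*[(-3)*(-4) - 4*(-4)] + 3*[(-3)*13 - (-22)*(-4)]
  = 4*(36) - (-7)*(28) + 3*(-127) = -41
Dz = 4*[(-3)*13 - (-22)*1] - 1*[(-3)*13 - (-22)*(-4)] + (-7)*[(-3)*1 - (-3)*(-4)]
  = 4*(-17) - 1*(-127) + (-7)*(-15) = 164
x = Dx/D = -41/-41 = 1, y = Dy/D = -41/-41 = 1, z = Dz/D = 164/-41 = -4
Check eq1: (4)(1) + (1)(1) + (3)(-4) = -7 = -7 ✓
Check eq2: (-3)(1) + (-3)(1) + (4)(-4) = -22 = -22 ✓
Check eq3: (-4)(1) + (1)(1) + (-4)(-4) = 13 = 13 ✓

x = 1, y = 1, z = -4


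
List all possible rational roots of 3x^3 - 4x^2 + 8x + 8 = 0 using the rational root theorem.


Rational root theorem: possible roots are ±p/q where:
  p divides the constant term (8): p ∈ {1, 2, 4, 8}
  q divides the leading coefficient (3): q ∈ {1, 3}

All possible rational roots: -8, -4, -8/3, -2, -4/3, -1, -2/3, -1/3, 1/3, 2/3, 1, 4/3, 2, 8/3, 4, 8

-8, -4, -8/3, -2, -4/3, -1, -2/3, -1/3, 1/3, 2/3, 1, 4/3, 2, 8/3, 4, 8


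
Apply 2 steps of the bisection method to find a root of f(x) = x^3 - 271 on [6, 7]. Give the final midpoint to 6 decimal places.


f(x) = x^3 - 271
f(6) = -55 < 0
f(7) = 72 > 0

Step 1: midpoint = (6.000000 + 7.000000)/2 = 6.500000
  f(6.500000) = 3.625000
  f(mid) > 0, so root is in [6.000000, 6.500000]

Step 2: midpoint = (6.000000 + 6.500000)/2 = 6.250000
  f(6.250000) = -26.859375
  f(mid) < 0, so root is in [6.250000, 6.500000]

midpoint = 6.250000


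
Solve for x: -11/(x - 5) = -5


Multiply both sides by (x - 5): -11 = -5(x - 5)
Distribute: -11 = -5x + 25
-5x = -11 - 25 = -36
x = 36/5

x = 36/5


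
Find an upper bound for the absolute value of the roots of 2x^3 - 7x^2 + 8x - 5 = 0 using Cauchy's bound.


Cauchy's bound: all roots r satisfy |r| <= 1 + max(|a_i/a_n|) for i = 0,...,n-1
where a_n is the leading coefficient.

Coefficients: [2, -7, 8, -5]
Leading coefficient a_n = 2
Ratios |a_i/a_n|: 7/2, 4, 5/2
Maximum ratio: 4
Cauchy's bound: |r| <= 1 + 4 = 5

Upper bound = 5


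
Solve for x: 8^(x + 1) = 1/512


Express both sides with the same base.
1/512 = 8^(-3)
Since the bases match, equate exponents: x + 1 = -3
So x = -3 - (1) = -4

x = -4


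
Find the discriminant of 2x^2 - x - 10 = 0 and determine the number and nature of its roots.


For ax^2 + bx + c = 0, discriminant D = b^2 - 4ac
Here a = 2, b = -1, c = -10
D = (-1)^2 - 4(2)(-10) = 1 + 80 = 81

D = 81 > 0 and is a perfect square (sqrt = 9)
The equation has 2 distinct real rational roots.

Discriminant = 81, 2 distinct real rational roots


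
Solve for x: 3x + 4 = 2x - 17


Starting with: 3x + 4 = 2x - 17
Move all x terms to left: (3 - 2)x = -17 - 4
Simplify: x = -21
Divide both sides by 1: x = -21

x = -21


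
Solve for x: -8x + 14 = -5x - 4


Starting with: -8x + 14 = -5x - 4
Move all x terms to left: (-8 + 5)x = -4 - 14
Simplify: -3x = -18
Divide both sides by -3: x = 6

x = 6


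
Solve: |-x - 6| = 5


An absolute value equation |expr| = 5 gives two cases:
Case 1: -x - 6 = 5
  -x = 11, so x = -11
Case 2: -x - 6 = -5
  -x = 1, so x = -1

x = -11, x = -1


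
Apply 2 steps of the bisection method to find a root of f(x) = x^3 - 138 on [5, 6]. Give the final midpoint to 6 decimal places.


f(x) = x^3 - 138
f(5) = -13 < 0
f(6) = 78 > 0

Step 1: midpoint = (5.000000 + 6.000000)/2 = 5.500000
  f(5.500000) = 28.375000
  f(mid) > 0, so root is in [5.000000, 5.500000]

Step 2: midpoint = (5.000000 + 5.500000)/2 = 5.250000
  f(5.250000) = 6.703125
  f(mid) > 0, so root is in [5.000000, 5.250000]

midpoint = 5.250000


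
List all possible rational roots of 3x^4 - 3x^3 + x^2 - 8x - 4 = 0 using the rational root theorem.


Rational root theorem: possible roots are ±p/q where:
  p divides the constant term (-4): p ∈ {1, 2, 4}
  q divides the leading coefficient (3): q ∈ {1, 3}

All possible rational roots: -4, -2, -4/3, -1, -2/3, -1/3, 1/3, 2/3, 1, 4/3, 2, 4

-4, -2, -4/3, -1, -2/3, -1/3, 1/3, 2/3, 1, 4/3, 2, 4


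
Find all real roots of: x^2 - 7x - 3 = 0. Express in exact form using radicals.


Using the quadratic formula: x = (-b ± sqrt(b^2 - 4ac)) / (2a)
Here a = 1, b = -7, c = -3
Discriminant = b^2 - 4ac = (-7)^2 - 4(1)(-3) = 49 + 12 = 61
Since discriminant = 61 > 0, there are two real roots.
x = (7 ± sqrt(61)) / 2
Numerically: x ≈ 7.4051 or x ≈ -0.4051

x = (7 + sqrt(61)) / 2 or x = (7 - sqrt(61)) / 2


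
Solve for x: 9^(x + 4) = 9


Express both sides with the same base.
9 = 9^1
Since the bases match, equate exponents: x + 4 = 1
So x = 1 - (4) = -3

x = -3


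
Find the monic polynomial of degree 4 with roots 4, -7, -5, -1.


A monic polynomial with roots 4, -7, -5, -1 is:
p(x) = (x - 4)(x + 7)(x + 5)(x + 1)
After multiplying by (x - 4): x - 4
After multiplying by (x + 7): x^2 + 3x - 28
After multiplying by (x + 5): x^3 + 8x^2 - 13x - 140
After multiplying by (x + 1): x^4 + 9x^3 - 5x^2 - 153x - 140

x^4 + 9x^3 - 5x^2 - 153x - 140


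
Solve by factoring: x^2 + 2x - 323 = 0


We need two numbers that multiply to -323 and add to 2.
Those numbers are 19 and -17 (since 19 * (-17) = -323 and 19 + (-17) = 2).
So x^2 + 2x - 323 = (x + 19)(x - 17) = 0
Setting each factor to zero: x = -19 or x = 17

x = -19, x = 17


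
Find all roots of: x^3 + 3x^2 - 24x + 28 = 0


Let p(x) = x^3 + 3x^2 - 24x + 28. By the rational root theorem (leading coefficient 1), any rational root is an integer divisor of 28: try ±1, ±2, ... in turn.
Test x = 1: value = 8 ≠ 0.
Test x = -1: value = 54 ≠ 0.
Test x = 2: value = 0 ✓, so (x - 2) is a factor.
Synthetic division by (x - 2): bring down 1; 1(2) + 3 = 5; 5(2) - 24 = -14; (-14)(2) + 28 = 0 → quotient x^2 + 5x - 14, remainder 0.
Solve the quadratic x^2 + 5x - 14 = 0: discriminant = 5^2 - 4(1)(-14) = 25 + 56 = 81.
sqrt(81) = 9, so x = (-5 ± 9)/2: x = 2 or x = -7.
Collecting all roots found:

x = -7, x = 2 (multiplicity 2)


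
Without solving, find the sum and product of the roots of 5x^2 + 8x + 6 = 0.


By Vieta's formulas for ax^2 + bx + c = 0:
  Sum of roots = -b/a
  Product of roots = c/a

Here a = 5, b = 8, c = 6
Sum = -(8)/5 = -8/5
Product = 6/5 = 6/5

Sum = -8/5, Product = 6/5


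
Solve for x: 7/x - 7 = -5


Subtract -7 from both sides: 7/x = 2
Multiply both sides by x: 7 = 2 * x
Divide by 2: x = 7/2

x = 7/2


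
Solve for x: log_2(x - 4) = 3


Convert to exponential form: x - 4 = 2^3 = 8
x = 8 + 4 = 12
Check: log_2(12 - 4) = log_2(8) = log_2(8) = 3 ✓

x = 12


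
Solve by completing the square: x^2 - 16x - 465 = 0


Start: x^2 - 16x - 465 = 0
Move constant: x^2 - 16x = 465
Half of -16 is -8, squared is 64
Add 64 to both sides: x^2 - 16x + 64 = 529
(x - 8)^2 = 529
x - 8 = ±23
x = 8 + 23 = 31 or x = 8 - 23 = -15

x = -15, x = 31


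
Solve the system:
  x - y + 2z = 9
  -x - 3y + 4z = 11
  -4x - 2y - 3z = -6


Using Cramer's rule. Expand each determinant along the first row.
D  = 1*[(-3)*(-3) - 4*(-2)] - (-1)*[(-1)*(-3) - 4*(-4)] + 2*[(-1)*(-2) - (-3)*(-4)]
  = 1*(17) - (-1)*(19) + 2*(-10) = 16
Dx = 9*[(-3)*(-3) - 4*(-2)] - (-1)*[11*(-3) - 4*(-6)] + 2*[11*(-2) - (-3)*(-6)]
  = 9*(17) - (-1)*(-9) + 2*(-40) = 64
Dy = 1*[11*(-3) - 4*(-6)] - 9*[(-1)*(-3) - 4*(-4)] + 2*[(-1)*(-6) - 11*(-4)]
  = 1*(-9) - 9*(19) + 2*(50) = -80
Dz = 1*[(-3)*(-6) - 11*(-2)] - (-1)*[(-1)*(-6) - 11*(-4)] + 9*[(-1)*(-2) - (-3)*(-4)]
  = 1*(40) - (-1)*(50) + 9*(-10) = 0
x = Dx/D = 64/16 = 4, y = Dy/D = -80/16 = -5, z = Dz/D = 0/16 = 0
Check eq1: (1)(4) + (-1)(-5) + (2)(0) = 9 = 9 ✓
Check eq2: (-1)(4) + (-3)(-5) + (4)(0) = 11 = 11 ✓
Check eq3: (-4)(4) + (-2)(-5) + (-3)(0) = -6 = -6 ✓

x = 4, y = -5, z = 0


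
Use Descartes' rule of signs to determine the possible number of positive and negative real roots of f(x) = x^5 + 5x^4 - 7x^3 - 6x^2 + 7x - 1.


Descartes' rule of signs:

For positive roots, count sign changes in f(x) = x^5 + 5x^4 - 7x^3 - 6x^2 + 7x - 1:
Signs of coefficients: +, +, -, -, +, -
Number of sign changes: 3
Possible positive real roots: 3, 1

For negative roots, examine f(-x) = -x^5 + 5x^4 + 7x^3 - 6x^2 - 7x - 1:
Signs of coefficients: -, +, +, -, -, -
Number of sign changes: 2
Possible negative real roots: 2, 0

Positive roots: 3 or 1; Negative roots: 2 or 0


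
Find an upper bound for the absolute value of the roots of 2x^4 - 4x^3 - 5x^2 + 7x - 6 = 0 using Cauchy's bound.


Cauchy's bound: all roots r satisfy |r| <= 1 + max(|a_i/a_n|) for i = 0,...,n-1
where a_n is the leading coefficient.

Coefficients: [2, -4, -5, 7, -6]
Leading coefficient a_n = 2
Ratios |a_i/a_n|: 2, 5/2, 7/2, 3
Maximum ratio: 7/2
Cauchy's bound: |r| <= 1 + 7/2 = 9/2

Upper bound = 9/2


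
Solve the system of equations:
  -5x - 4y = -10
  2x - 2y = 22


Using Cramer's rule:
Determinant D = (-5)(-2) - (2)(-4) = 10 + 8 = 18
Dx = (-10)(-2) - (22)(-4) = 20 + 88 = 108
Dy = (-5)(22) - (2)(-10) = -110 + 20 = -90
x = Dx/D = 108/18 = 6
y = Dy/D = -90/18 = -5

x = 6, y = -5


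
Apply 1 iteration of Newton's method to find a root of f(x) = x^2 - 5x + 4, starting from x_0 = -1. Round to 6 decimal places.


Newton's method: x_(n+1) = x_n - f(x_n)/f'(x_n)
f(x) = x^2 - 5x + 4
f'(x) = 2x - 5

Iteration 1:
  f(-1.000000) = 10.000000
  f'(-1.000000) = -7.000000
  x_1 = -1.000000 - (10.000000)/(-7.000000) = 0.428571

x_1 = 0.428571


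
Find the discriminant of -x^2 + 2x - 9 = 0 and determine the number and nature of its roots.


For ax^2 + bx + c = 0, discriminant D = b^2 - 4ac
Here a = -1, b = 2, c = -9
D = (2)^2 - 4(-1)(-9) = 4 - 36 = -32

D = -32 < 0
The equation has no real roots (2 complex conjugate roots).

Discriminant = -32, no real roots (2 complex conjugate roots)


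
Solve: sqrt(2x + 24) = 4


Square both sides: 2x + 24 = 4^2 = 16
2x = 16 - 24 = -8
x = -4
Check: sqrt(2*(-4) + 24) = sqrt(16) = 4 ✓

x = -4


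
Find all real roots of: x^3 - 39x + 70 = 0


Let p(x) = x^3 - 39x + 70. By the rational root theorem (leading coefficient 1), any rational root is an integer divisor of 70: try ±1, ±2, ... in turn.
Test x = 1: value = 32 ≠ 0.
Test x = -1: value = 108 ≠ 0.
Test x = 2: value = 0 ✓, so (x - 2) is a factor.
Synthetic division by (x - 2): bring down 1; 1(2) + 0 = 2; 2(2) - 39 = -35; (-35)(2) + 70 = 0 → quotient x^2 + 2x - 35, remainder 0.
Solve the quadratic x^2 + 2x - 35 = 0: discriminant = 2^2 - 4(1)(-35) = 4 + 140 = 144.
sqrt(144) = 12, so x = (-2 ± 12)/2: x = 5 or x = -7.

x = -7, x = 2, x = 5


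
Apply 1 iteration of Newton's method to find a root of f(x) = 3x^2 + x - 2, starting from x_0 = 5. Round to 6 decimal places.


Newton's method: x_(n+1) = x_n - f(x_n)/f'(x_n)
f(x) = 3x^2 + x - 2
f'(x) = 6x + 1

Iteration 1:
  f(5.000000) = 78.000000
  f'(5.000000) = 31.000000
  x_1 = 5.000000 - (78.000000)/(31.000000) = 2.483871

x_1 = 2.483871


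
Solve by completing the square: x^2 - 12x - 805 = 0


Start: x^2 - 12x - 805 = 0
Move constant: x^2 - 12x = 805
Half of -12 is -6, squared is 36
Add 36 to both sides: x^2 - 12x + 36 = 841
(x - 6)^2 = 841
x - 6 = ±29
x = 6 + 29 = 35 or x = 6 - 29 = -23

x = -23, x = 35


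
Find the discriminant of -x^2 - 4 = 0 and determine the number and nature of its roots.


For ax^2 + bx + c = 0, discriminant D = b^2 - 4ac
Here a = -1, b = 0, c = -4
D = (0)^2 - 4(-1)(-4) = 0 - 16 = -16

D = -16 < 0
The equation has no real roots (2 complex conjugate roots).

Discriminant = -16, no real roots (2 complex conjugate roots)


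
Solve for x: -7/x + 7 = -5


Subtract 7 from both sides: -7/x = -12
Multiply both sides by x: -7 = -12 * x
Divide by -12: x = 7/12

x = 7/12


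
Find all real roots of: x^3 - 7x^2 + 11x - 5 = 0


Let p(x) = x^3 - 7x^2 + 11x - 5. By the rational root theorem (leading coefficient 1), any rational root is an integer divisor of 5: try ±1, ±2, ... in turn.
Test x = 1: value = 0 ✓, so (x - 1) is a factor.
Synthetic division by (x - 1): bring down 1; 1(1) - 7 = -6; (-6)(1) + 11 = 5; 5(1) - 5 = 0 → quotient x^2 - 6x + 5, remainder 0.
Solve the quadratic x^2 - 6x + 5 = 0: discriminant = (-6)^2 - 4(1)(5) = 36 - 20 = 16.
sqrt(16) = 4, so x = (6 ± 4)/2: x = 5 or x = 1.

x = 1 (multiplicity 2), x = 5


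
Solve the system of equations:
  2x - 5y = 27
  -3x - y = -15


Using Cramer's rule:
Determinant D = (2)(-1) - (-3)(-5) = -2 - 15 = -17
Dx = (27)(-1) - (-15)(-5) = -27 - 75 = -102
Dy = (2)(-15) - (-3)(27) = -30 + 81 = 51
x = Dx/D = -102/-17 = 6
y = Dy/D = 51/-17 = -3

x = 6, y = -3


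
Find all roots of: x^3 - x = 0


The constant term is 0, so x = 0 is a root. Factor out x:
  x^2 - 1 = 0
Solve the quadratic x^2 - 1 = 0: discriminant = 0^2 - 4(1)(-1) = 0 + 4 = 4.
sqrt(4) = 2, so x = (0 ± 2)/2: x = 1 or x = -1.
Collecting all roots found:

x = -1, x = 0, x = 1


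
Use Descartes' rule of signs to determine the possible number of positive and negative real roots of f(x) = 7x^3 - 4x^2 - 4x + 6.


Descartes' rule of signs:

For positive roots, count sign changes in f(x) = 7x^3 - 4x^2 - 4x + 6:
Signs of coefficients: +, -, -, +
Number of sign changes: 2
Possible positive real roots: 2, 0

For negative roots, examine f(-x) = -7x^3 - 4x^2 + 4x + 6:
Signs of coefficients: -, -, +, +
Number of sign changes: 1
Possible negative real roots: 1

Positive roots: 2 or 0; Negative roots: 1


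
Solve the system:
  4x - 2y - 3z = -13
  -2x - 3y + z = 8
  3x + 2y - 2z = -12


Using Cramer's rule. Expand each determinant along the first row.
D  = 4*[(-3)*(-2) - 1*2] - (-2)*[(-2)*(-2) - 1*3] + (-3)*[(-2)*2 - (-3)*3]
  = 4*(4) - (-2)*(1) + (-3)*(5) = 3
Dx = (-13)*[(-3)*(-2) - 1*2] - (-2)*[8*(-2) - 1*(-12)] + (-3)*[8*2 - (-3)*(-12)]
  = (-13)*(4) - (-2)*(-4) + (-3)*(-20) = 0
Dy = 4*[8*(-2) - 1*(-12)] - (-13)*[(-2)*(-2) - 1*3] + (-3)*[(-2)*(-12) - 8*3]
  = 4*(-4) - (-13)*(1) + (-3)*(0) = -3
Dz = 4*[(-3)*(-12) - 8*2] - (-2)*[(-2)*(-12) - 8*3] + (-13)*[(-2)*2 - (-3)*3]
  = 4*(20) - (-2)*(0) + (-13)*(5) = 15
x = Dx/D = 0/3 = 0, y = Dy/D = -3/3 = -1, z = Dz/D = 15/3 = 5
Check eq1: (4)(0) + (-2)(-1) + (-3)(5) = -13 = -13 ✓
Check eq2: (-2)(0) + (-3)(-1) + (1)(5) = 8 = 8 ✓
Check eq3: (3)(0) + (2)(-1) + (-2)(5) = -12 = -12 ✓

x = 0, y = -1, z = 5


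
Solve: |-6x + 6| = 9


An absolute value equation |expr| = 9 gives two cases:
Case 1: -6x + 6 = 9
  -6x = 3, so x = -1/2
Case 2: -6x + 6 = -9
  -6x = -15, so x = 5/2

x = -1/2, x = 5/2


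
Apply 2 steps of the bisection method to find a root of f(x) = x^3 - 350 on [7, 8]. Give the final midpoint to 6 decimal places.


f(x) = x^3 - 350
f(7) = -7 < 0
f(8) = 162 > 0

Step 1: midpoint = (7.000000 + 8.000000)/2 = 7.500000
  f(7.500000) = 71.875000
  f(mid) > 0, so root is in [7.000000, 7.500000]

Step 2: midpoint = (7.000000 + 7.500000)/2 = 7.250000
  f(7.250000) = 31.078125
  f(mid) > 0, so root is in [7.000000, 7.250000]

midpoint = 7.250000


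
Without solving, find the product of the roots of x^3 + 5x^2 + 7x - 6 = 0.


By Vieta's formulas for x^3 + bx^2 + cx + d = 0:
  r1 + r2 + r3 = -b/a = -5
  r1*r2 + r1*r3 + r2*r3 = c/a = 7
  r1*r2*r3 = -d/a = 6


Product = 6


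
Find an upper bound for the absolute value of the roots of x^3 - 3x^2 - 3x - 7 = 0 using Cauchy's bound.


Cauchy's bound: all roots r satisfy |r| <= 1 + max(|a_i/a_n|) for i = 0,...,n-1
where a_n is the leading coefficient.

Coefficients: [1, -3, -3, -7]
Leading coefficient a_n = 1
Ratios |a_i/a_n|: 3, 3, 7
Maximum ratio: 7
Cauchy's bound: |r| <= 1 + 7 = 8

Upper bound = 8


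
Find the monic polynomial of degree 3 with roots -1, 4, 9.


A monic polynomial with roots -1, 4, 9 is:
p(x) = (x + 1)(x - 4)(x - 9)
After multiplying by (x + 1): x + 1
After multiplying by (x - 4): x^2 - 3x - 4
After multiplying by (x - 9): x^3 - 12x^2 + 23x + 36

x^3 - 12x^2 + 23x + 36


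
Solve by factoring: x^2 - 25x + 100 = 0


We need two numbers that multiply to 100 and add to -25.
Those numbers are -20 and -5 (since (-20) * (-5) = 100 and (-20) + (-5) = -25).
So x^2 - 25x + 100 = (x - 20)(x - 5) = 0
Setting each factor to zero: x = 20 or x = 5

x = 5, x = 20


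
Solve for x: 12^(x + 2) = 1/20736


Express both sides with the same base.
1/20736 = 12^(-4)
Since the bases match, equate exponents: x + 2 = -4
So x = -4 - (2) = -6

x = -6


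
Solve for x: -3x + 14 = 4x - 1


Starting with: -3x + 14 = 4x - 1
Move all x terms to left: (-3 - 4)x = -1 - 14
Simplify: -7x = -15
Divide both sides by -7: x = 15/7

x = 15/7


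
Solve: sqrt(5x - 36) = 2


Square both sides: 5x - 36 = 2^2 = 4
5x = 4 + 36 = 40
x = 8
Check: sqrt(5*8 - 36) = sqrt(4) = 2 ✓

x = 8


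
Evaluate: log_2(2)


We need the exponent such that 2^? = 2
2^1 = 2
Therefore log_2(2) = 1

1


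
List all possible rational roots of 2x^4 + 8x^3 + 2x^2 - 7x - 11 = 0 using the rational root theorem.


Rational root theorem: possible roots are ±p/q where:
  p divides the constant term (-11): p ∈ {1, 11}
  q divides the leading coefficient (2): q ∈ {1, 2}

All possible rational roots: -11, -11/2, -1, -1/2, 1/2, 1, 11/2, 11

-11, -11/2, -1, -1/2, 1/2, 1, 11/2, 11


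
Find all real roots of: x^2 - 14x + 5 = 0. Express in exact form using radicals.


Using the quadratic formula: x = (-b ± sqrt(b^2 - 4ac)) / (2a)
Here a = 1, b = -14, c = 5
Discriminant = b^2 - 4ac = (-14)^2 - 4(1)(5) = 196 - 20 = 176
Since discriminant = 176 > 0, there are two real roots.
x = (14 ± 4*sqrt(11)) / 2
Simplifying: x = 7 ± 2*sqrt(11)
Numerically: x ≈ 13.6332 or x ≈ 0.3668

x = 7 + 2*sqrt(11) or x = 7 - 2*sqrt(11)


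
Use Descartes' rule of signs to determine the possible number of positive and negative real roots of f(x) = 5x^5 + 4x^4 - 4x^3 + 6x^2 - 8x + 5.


Descartes' rule of signs:

For positive roots, count sign changes in f(x) = 5x^5 + 4x^4 - 4x^3 + 6x^2 - 8x + 5:
Signs of coefficients: +, +, -, +, -, +
Number of sign changes: 4
Possible positive real roots: 4, 2, 0

For negative roots, examine f(-x) = -5x^5 + 4x^4 + 4x^3 + 6x^2 + 8x + 5:
Signs of coefficients: -, +, +, +, +, +
Number of sign changes: 1
Possible negative real roots: 1

Positive roots: 4 or 2 or 0; Negative roots: 1


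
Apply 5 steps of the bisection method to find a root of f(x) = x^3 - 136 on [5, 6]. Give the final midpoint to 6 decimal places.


f(x) = x^3 - 136
f(5) = -11 < 0
f(6) = 80 > 0

Step 1: midpoint = (5.000000 + 6.000000)/2 = 5.500000
  f(5.500000) = 30.375000
  f(mid) > 0, so root is in [5.000000, 5.500000]

Step 2: midpoint = (5.000000 + 5.500000)/2 = 5.250000
  f(5.250000) = 8.703125
  f(mid) > 0, so root is in [5.000000, 5.250000]

Step 3: midpoint = (5.000000 + 5.250000)/2 = 5.125000
  f(5.125000) = -1.388672
  f(mid) < 0, so root is in [5.125000, 5.250000]

Step 4: midpoint = (5.125000 + 5.250000)/2 = 5.187500
  f(5.187500) = 3.596436
  f(mid) > 0, so root is in [5.125000, 5.187500]

Step 5: midpoint = (5.125000 + 5.187500)/2 = 5.156250
  f(5.156250) = 1.088776
  f(mid) > 0, so root is in [5.125000, 5.156250]

midpoint = 5.156250


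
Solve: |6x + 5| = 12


An absolute value equation |expr| = 12 gives two cases:
Case 1: 6x + 5 = 12
  6x = 7, so x = 7/6
Case 2: 6x + 5 = -12
  6x = -17, so x = -17/6

x = -17/6, x = 7/6


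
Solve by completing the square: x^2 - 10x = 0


Start: x^2 - 10x + 0 = 0
Move constant: x^2 - 10x = 0
Half of -10 is -5, squared is 25
Add 25 to both sides: x^2 - 10x + 25 = 25
(x - 5)^2 = 25
x - 5 = ±5
x = 5 + 5 = 10 or x = 5 - 5 = 0

x = 0, x = 10


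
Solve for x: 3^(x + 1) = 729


Express both sides with the same base.
729 = 3^6
Since the bases match, equate exponents: x + 1 = 6
So x = 6 - (1) = 5

x = 5


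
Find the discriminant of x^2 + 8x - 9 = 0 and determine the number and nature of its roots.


For ax^2 + bx + c = 0, discriminant D = b^2 - 4ac
Here a = 1, b = 8, c = -9
D = (8)^2 - 4(1)(-9) = 64 + 36 = 100

D = 100 > 0 and is a perfect square (sqrt = 10)
The equation has 2 distinct real rational roots.

Discriminant = 100, 2 distinct real rational roots


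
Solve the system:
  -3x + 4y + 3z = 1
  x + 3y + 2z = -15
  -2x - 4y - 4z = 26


Using Cramer's rule. Expand each determinant along the first row.
D  = (-3)*[3*(-4) - 2*(-4)] - 4*[1*(-4) - 2*(-2)] + 3*[1*(-4) - 3*(-2)]
  = (-3)*(-4) - 4*(0) + 3*(2) = 18
Dx = 1*[3*(-4) - 2*(-4)] - 4*[(-15)*(-4) - 2*26] + 3*[(-15)*(-4) - 3*26]
  = 1*(-4) - 4*(8) + 3*(-18) = -90
Dy = (-3)*[(-15)*(-4) - 2*26] - 1*[1*(-4) - 2*(-2)] + 3*[1*26 - (-15)*(-2)]
  = (-3)*(8) - 1*(0) + 3*(-4) = -36
Dz = (-3)*[3*26 - (-15)*(-4)] - 4*[1*26 - (-15)*(-2)] + 1*[1*(-4) - 3*(-2)]
  = (-3)*(18) - 4*(-4) + 1*(2) = -36
x = Dx/D = -90/18 = -5, y = Dy/D = -36/18 = -2, z = Dz/D = -36/18 = -2
Check eq1: (-3)(-5) + (4)(-2) + (3)(-2) = 1 = 1 ✓
Check eq2: (1)(-5) + (3)(-2) + (2)(-2) = -15 = -15 ✓
Check eq3: (-2)(-5) + (-4)(-2) + (-4)(-2) = 26 = 26 ✓

x = -5, y = -2, z = -2


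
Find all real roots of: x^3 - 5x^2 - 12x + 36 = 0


Let p(x) = x^3 - 5x^2 - 12x + 36. By the rational root theorem (leading coefficient 1), any rational root is an integer divisor of 36: try ±1, ±2, ... in turn.
Test x = 1: value = 20 ≠ 0.
Test x = -1: value = 42 ≠ 0.
Test x = 2: value = 0 ✓, so (x - 2) is a factor.
Synthetic division by (x - 2): bring down 1; 1(2) - 5 = -3; (-3)(2) - 12 = -18; (-18)(2) + 36 = 0 → quotient x^2 - 3x - 18, remainder 0.
Solve the quadratic x^2 - 3x - 18 = 0: discriminant = (-3)^2 - 4(1)(-18) = 9 + 72 = 81.
sqrt(81) = 9, so x = (3 ± 9)/2: x = 6 or x = -3.

x = -3, x = 2, x = 6


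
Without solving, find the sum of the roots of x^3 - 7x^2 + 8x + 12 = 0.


By Vieta's formulas for x^3 + bx^2 + cx + d = 0:
  r1 + r2 + r3 = -b/a = 7
  r1*r2 + r1*r3 + r2*r3 = c/a = 8
  r1*r2*r3 = -d/a = -12


Sum = 7


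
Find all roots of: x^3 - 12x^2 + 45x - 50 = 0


Let p(x) = x^3 - 12x^2 + 45x - 50. By the rational root theorem (leading coefficient 1), any rational root is an integer divisor of 50: try ±1, ±2, ... in turn.
Test x = 1: value = -16 ≠ 0.
Test x = -1: value = -108 ≠ 0.
Test x = 2: value = 0 ✓, so (x - 2) is a factor.
Synthetic division by (x - 2): bring down 1; 1(2) - 12 = -10; (-10)(2) + 45 = 25; 25(2) - 50 = 0 → quotient x^2 - 10x + 25, remainder 0.
Solve the quadratic x^2 - 10x + 25 = 0: discriminant = (-10)^2 - 4(1)(25) = 100 - 100 = 0.
Discriminant = 0, so a double root: x = 10/2 = 5.
Collecting all roots found:

x = 2, x = 5 (multiplicity 2)


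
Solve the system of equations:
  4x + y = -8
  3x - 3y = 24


Using Cramer's rule:
Determinant D = (4)(-3) - (3)(1) = -12 - 3 = -15
Dx = (-8)(-3) - (24)(1) = 24 - 24 = 0
Dy = (4)(24) - (3)(-8) = 96 + 24 = 120
x = Dx/D = 0/-15 = 0
y = Dy/D = 120/-15 = -8

x = 0, y = -8
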